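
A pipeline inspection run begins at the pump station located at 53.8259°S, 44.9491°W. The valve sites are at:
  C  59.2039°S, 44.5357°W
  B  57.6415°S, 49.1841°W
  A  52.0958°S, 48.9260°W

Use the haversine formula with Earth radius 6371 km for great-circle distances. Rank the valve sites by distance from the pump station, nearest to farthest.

Computing each great-circle distance from 53.8259°S, 44.9491°W:
A 52.0958°S, 48.9260°W: 328.5 km
B 57.6415°S, 49.1841°W: 500.1 km
C 59.2039°S, 44.5357°W: 598.5 km

A, B, C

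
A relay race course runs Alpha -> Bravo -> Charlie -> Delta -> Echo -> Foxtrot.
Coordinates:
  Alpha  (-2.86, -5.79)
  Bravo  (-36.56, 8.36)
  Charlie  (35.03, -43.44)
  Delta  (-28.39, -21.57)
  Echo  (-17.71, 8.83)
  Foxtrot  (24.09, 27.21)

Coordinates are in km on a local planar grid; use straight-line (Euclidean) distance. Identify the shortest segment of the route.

Leg distances:
Alpha→Bravo: 36.6 km
Bravo→Charlie: 88.4 km
Charlie→Delta: 67.1 km
Delta→Echo: 32.2 km
Echo→Foxtrot: 45.7 km
The shortest leg is Delta–Echo at 32.2 km.

Delta–Echo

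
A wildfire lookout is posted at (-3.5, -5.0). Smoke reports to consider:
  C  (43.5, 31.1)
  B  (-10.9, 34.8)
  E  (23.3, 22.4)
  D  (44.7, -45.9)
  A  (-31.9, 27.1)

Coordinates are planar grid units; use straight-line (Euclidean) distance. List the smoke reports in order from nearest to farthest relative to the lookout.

E, B, A, C, D

Distances from the lookout:
E (23.3, 22.4): 38.3
B (-10.9, 34.8): 40.5
A (-31.9, 27.1): 42.9
C (43.5, 31.1): 59.3
D (44.7, -45.9): 63.2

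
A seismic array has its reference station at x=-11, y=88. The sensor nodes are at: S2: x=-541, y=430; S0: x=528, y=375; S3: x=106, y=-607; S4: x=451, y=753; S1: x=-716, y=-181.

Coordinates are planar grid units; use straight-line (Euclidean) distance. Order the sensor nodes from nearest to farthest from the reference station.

S0, S2, S3, S1, S4

Computing each straight-line distance from x=-11, y=88:
S0 x=528, y=375: 610.6
S2 x=-541, y=430: 630.8
S3 x=106, y=-607: 704.8
S1 x=-716, y=-181: 754.6
S4 x=451, y=753: 809.7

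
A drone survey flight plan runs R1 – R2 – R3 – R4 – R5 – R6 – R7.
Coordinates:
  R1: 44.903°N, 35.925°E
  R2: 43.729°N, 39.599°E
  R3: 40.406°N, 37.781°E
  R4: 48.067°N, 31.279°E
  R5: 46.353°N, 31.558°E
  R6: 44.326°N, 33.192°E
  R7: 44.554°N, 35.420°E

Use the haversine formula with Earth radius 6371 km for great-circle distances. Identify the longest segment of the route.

Leg distances:
R1→R2: 320.1 km
R2→R3: 398.8 km
R3→R4: 996.2 km
R4→R5: 191.7 km
R5→R6: 259.0 km
R6→R7: 178.7 km
The longest leg is R3–R4 at 996.2 km.

R3–R4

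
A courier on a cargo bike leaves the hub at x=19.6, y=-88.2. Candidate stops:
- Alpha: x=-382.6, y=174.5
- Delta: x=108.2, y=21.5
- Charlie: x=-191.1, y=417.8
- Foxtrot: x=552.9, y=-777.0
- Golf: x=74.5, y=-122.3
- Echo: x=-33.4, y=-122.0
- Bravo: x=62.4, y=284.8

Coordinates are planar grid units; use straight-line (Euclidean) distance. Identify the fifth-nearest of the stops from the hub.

Distances from the hub (x=19.6, y=-88.2):
Echo: 62.9
Golf: 64.6
Delta: 141.0
Bravo: 375.4
Alpha: 480.4
Charlie: 548.1
Foxtrot: 871.1
The fifth-nearest is Alpha at 480.4.

Alpha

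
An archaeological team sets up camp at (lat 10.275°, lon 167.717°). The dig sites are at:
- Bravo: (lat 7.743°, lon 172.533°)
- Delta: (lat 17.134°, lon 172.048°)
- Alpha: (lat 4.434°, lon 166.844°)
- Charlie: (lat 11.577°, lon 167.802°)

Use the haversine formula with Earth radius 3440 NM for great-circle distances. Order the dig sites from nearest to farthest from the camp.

Charlie, Bravo, Alpha, Delta

Distance from the camp at (lat 10.275°, lon 167.717°) to each:
Charlie (lat 11.577°, lon 167.802°): 78.3 NM
Bravo (lat 7.743°, lon 172.533°): 323.5 NM
Alpha (lat 4.434°, lon 166.844°): 354.5 NM
Delta (lat 17.134°, lon 172.048°): 483.0 NM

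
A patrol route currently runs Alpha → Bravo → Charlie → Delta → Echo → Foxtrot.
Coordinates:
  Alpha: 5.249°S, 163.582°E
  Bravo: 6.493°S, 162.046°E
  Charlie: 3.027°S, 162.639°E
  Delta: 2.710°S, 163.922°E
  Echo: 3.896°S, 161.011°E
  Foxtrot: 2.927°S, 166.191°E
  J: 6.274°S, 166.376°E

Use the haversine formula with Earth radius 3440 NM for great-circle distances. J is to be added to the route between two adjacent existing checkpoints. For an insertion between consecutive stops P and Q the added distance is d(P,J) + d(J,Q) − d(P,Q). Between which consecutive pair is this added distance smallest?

between Echo and Foxtrot

Added distance for inserting J between each consecutive pair:
Alpha–Bravo: 318.3 NM
Bravo–Charlie: 344.2 NM
Charlie–Delta: 476.9 NM
Delta–Echo: 422.2 NM
Echo–Foxtrot: 236.6 NM
Smallest added distance is 236.6 NM, inserting between Echo and Foxtrot.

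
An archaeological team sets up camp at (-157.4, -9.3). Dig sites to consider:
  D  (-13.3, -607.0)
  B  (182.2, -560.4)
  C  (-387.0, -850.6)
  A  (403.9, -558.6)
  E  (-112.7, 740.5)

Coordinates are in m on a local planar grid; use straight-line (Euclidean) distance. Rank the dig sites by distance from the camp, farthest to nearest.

C, A, E, B, D

Computing each straight-line distance from (-157.4, -9.3):
C (-387.0, -850.6): 872.1 m
A (403.9, -558.6): 785.4 m
E (-112.7, 740.5): 751.1 m
B (182.2, -560.4): 647.3 m
D (-13.3, -607.0): 614.8 m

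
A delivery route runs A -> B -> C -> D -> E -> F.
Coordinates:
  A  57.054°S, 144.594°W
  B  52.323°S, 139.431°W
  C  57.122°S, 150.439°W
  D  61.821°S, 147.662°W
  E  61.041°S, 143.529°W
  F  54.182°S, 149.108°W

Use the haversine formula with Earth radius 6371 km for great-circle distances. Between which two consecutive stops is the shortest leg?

D–E

Leg distances:
A→B: 621.6 km
B→C: 884.0 km
C→D: 545.4 km
D→E: 236.2 km
E→F: 831.2 km
The shortest leg is D–E at 236.2 km.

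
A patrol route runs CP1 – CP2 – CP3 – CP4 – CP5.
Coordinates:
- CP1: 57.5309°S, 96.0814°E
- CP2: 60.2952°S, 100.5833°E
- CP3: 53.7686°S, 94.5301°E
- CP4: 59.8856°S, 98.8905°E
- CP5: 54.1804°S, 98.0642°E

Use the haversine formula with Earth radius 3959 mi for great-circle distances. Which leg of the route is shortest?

CP1–CP2

Leg distances:
CP1→CP2: 249.5 mi
CP2→CP3: 504.7 mi
CP3→CP4: 453.4 mi
CP4→CP5: 395.4 mi
The shortest leg is CP1–CP2 at 249.5 mi.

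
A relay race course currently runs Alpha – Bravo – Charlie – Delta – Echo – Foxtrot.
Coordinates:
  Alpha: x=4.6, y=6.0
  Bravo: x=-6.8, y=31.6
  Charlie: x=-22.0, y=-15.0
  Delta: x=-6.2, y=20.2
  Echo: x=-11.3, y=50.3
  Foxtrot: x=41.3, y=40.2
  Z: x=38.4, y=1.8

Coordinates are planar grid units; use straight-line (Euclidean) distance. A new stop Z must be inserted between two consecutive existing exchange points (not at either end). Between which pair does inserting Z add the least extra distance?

between Echo and Foxtrot

Added distance for inserting Z between each consecutive pair:
Alpha–Bravo: 60.2
Bravo–Charlie: 67.8
Charlie–Delta: 72.4
Delta–Echo: 87.2
Echo–Foxtrot: 54.4
Smallest added distance is 54.4, inserting between Echo and Foxtrot.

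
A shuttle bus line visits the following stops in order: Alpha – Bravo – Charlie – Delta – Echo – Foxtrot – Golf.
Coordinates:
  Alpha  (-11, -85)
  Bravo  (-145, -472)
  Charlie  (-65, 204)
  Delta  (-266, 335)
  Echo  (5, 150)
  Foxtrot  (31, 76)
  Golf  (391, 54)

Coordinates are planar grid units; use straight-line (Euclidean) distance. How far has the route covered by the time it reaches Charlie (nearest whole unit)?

1090

Leg distances:
Alpha→Bravo: 409.5  (cumulative 409.5)
Bravo→Charlie: 680.7  (cumulative 1090.3)
Cumulative distance at Charlie ≈ 1090.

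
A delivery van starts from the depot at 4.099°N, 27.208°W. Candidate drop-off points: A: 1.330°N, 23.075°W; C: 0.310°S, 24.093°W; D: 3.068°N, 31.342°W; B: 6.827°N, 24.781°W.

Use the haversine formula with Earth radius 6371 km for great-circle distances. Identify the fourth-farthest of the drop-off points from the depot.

Distances from the depot (4.099°N, 27.208°W):
C: 600.1 km
A: 552.7 km
D: 472.9 km
B: 405.2 km
The fourth-farthest is B at 405.2 km.

B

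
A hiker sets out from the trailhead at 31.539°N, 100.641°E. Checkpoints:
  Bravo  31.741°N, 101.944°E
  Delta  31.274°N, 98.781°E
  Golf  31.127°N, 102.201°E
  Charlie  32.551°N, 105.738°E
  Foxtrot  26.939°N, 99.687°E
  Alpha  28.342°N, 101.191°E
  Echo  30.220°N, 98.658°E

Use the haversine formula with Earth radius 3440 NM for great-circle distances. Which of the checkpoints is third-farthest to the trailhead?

Alpha

Distance to each, sorted:
Foxtrot: 280.7 NM
Charlie: 266.4 NM
Alpha: 194.1 NM
Echo: 129.3 NM
Delta: 96.6 NM
Golf: 83.7 NM
Bravo: 67.7 NM
The third-farthest is Alpha at 194.1 NM.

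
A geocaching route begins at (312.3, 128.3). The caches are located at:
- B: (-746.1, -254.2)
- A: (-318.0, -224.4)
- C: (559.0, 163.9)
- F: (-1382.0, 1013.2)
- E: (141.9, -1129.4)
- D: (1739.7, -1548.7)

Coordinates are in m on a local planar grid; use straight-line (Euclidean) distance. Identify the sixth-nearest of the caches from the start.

Distances from the start ((312.3, 128.3)):
C: 249.3 m
A: 722.3 m
B: 1125.4 m
E: 1269.2 m
F: 1911.5 m
D: 2202.2 m
The sixth-nearest is D at 2202.2 m.

D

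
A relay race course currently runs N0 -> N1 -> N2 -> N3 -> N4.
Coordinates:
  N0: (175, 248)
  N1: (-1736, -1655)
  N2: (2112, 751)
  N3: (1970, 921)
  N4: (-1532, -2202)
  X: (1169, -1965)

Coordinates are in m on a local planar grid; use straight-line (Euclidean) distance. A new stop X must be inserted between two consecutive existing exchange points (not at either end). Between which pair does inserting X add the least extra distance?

between N3 and N4

Added distance for inserting X between each consecutive pair:
N0–N1: 2650.6 m
N1–N2: 1258.3 m
N2–N3: 5648.6 m
N3–N4: 1014.2 m
Smallest added distance is 1014.2 m, inserting between N3 and N4.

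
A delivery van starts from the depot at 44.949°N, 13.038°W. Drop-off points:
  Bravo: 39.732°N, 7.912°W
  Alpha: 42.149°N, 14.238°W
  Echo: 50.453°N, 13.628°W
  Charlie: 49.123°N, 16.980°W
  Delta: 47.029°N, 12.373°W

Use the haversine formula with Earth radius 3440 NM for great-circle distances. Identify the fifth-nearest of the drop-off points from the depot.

Distance to each, sorted:
Delta: 127.9 NM
Alpha: 176.0 NM
Charlie: 297.9 NM
Echo: 331.3 NM
Bravo: 386.9 NM
The fifth-nearest is Bravo at 386.9 NM.

Bravo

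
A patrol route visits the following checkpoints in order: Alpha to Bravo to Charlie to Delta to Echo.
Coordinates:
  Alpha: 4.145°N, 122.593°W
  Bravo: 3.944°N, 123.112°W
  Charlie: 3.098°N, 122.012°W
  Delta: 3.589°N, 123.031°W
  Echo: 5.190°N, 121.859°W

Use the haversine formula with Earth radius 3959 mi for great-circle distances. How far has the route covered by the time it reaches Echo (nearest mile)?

349 mi

Leg distances:
Alpha→Bravo: 38.4 mi  (cumulative 38.4 mi)
Bravo→Charlie: 95.8 mi  (cumulative 134.1 mi)
Charlie→Delta: 78.0 mi  (cumulative 212.2 mi)
Delta→Echo: 137.0 mi  (cumulative 349.2 mi)
Cumulative distance at Echo ≈ 349 mi.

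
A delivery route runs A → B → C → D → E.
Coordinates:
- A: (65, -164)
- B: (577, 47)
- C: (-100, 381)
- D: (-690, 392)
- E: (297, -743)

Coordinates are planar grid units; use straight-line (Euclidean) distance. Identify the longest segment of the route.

D–E

Leg distances:
A→B: 553.8
B→C: 754.9
C→D: 590.1
D→E: 1504.1
The longest leg is D–E at 1504.1.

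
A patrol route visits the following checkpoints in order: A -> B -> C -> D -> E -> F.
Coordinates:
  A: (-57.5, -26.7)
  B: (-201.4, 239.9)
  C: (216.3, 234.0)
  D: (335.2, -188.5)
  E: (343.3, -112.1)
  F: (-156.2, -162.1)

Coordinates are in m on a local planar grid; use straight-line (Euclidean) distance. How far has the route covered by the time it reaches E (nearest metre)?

Leg distances:
A→B: 303.0 m  (cumulative 303.0 m)
B→C: 417.7 m  (cumulative 720.7 m)
C→D: 438.9 m  (cumulative 1159.6 m)
D→E: 76.8 m  (cumulative 1236.4 m)
Cumulative distance at E ≈ 1236 m.

1236 m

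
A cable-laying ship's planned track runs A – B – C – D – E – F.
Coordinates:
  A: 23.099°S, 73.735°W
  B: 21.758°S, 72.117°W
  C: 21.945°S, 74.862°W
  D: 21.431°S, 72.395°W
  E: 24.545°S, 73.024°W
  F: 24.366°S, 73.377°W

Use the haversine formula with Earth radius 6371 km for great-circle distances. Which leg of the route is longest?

D–E

Leg distances:
A→B: 223.4 km
B→C: 284.1 km
C→D: 261.2 km
D→E: 352.2 km
E→F: 40.9 km
The longest leg is D–E at 352.2 km.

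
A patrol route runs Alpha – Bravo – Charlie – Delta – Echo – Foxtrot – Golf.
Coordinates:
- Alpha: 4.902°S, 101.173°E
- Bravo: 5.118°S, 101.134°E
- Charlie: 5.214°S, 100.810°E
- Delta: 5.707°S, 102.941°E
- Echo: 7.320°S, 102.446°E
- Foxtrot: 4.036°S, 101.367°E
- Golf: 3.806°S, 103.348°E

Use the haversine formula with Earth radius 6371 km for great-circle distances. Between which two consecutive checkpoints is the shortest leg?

Alpha–Bravo

Leg distances:
Alpha→Bravo: 24.4 km
Bravo→Charlie: 37.4 km
Charlie→Delta: 242.2 km
Delta→Echo: 187.5 km
Echo→Foxtrot: 384.2 km
Foxtrot→Golf: 221.2 km
The shortest leg is Alpha–Bravo at 24.4 km.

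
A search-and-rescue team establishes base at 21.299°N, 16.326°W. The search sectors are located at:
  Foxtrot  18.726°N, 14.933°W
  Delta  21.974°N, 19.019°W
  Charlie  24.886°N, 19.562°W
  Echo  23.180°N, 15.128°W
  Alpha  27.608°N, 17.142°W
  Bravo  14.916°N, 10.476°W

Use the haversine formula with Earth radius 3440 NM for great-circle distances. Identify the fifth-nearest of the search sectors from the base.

Distance to each, sorted:
Echo: 131.1 NM
Delta: 155.7 NM
Foxtrot: 173.3 NM
Charlie: 279.8 NM
Alpha: 381.4 NM
Bravo: 508.1 NM
The fifth-nearest is Alpha at 381.4 NM.

Alpha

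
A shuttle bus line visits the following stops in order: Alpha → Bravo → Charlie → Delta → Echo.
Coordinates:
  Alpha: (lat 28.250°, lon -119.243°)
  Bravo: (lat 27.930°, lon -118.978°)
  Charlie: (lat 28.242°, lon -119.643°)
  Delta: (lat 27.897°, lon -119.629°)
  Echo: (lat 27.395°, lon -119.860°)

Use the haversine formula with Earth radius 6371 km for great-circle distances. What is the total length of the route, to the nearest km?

217 km

Leg distances:
Alpha→Bravo: 44.1 km  (cumulative 44.1 km)
Bravo→Charlie: 73.9 km  (cumulative 118.0 km)
Charlie→Delta: 38.4 km  (cumulative 156.3 km)
Delta→Echo: 60.3 km  (cumulative 216.6 km)
Total route length ≈ 217 km.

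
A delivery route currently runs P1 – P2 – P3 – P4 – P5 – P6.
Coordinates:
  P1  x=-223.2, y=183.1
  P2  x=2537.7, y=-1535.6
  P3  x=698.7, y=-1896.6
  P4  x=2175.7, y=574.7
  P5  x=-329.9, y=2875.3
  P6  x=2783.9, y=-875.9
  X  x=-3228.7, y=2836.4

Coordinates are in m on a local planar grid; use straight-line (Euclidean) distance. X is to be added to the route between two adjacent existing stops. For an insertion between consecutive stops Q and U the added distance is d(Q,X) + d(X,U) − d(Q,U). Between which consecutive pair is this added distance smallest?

Added distance for inserting X between each consecutive pair:
P1–P2: 7993.4 m
P2–P3: 11512.6 m
P3–P4: 9129.8 m
P4–P5: 5356.0 m
P5–P6: 5090.2 m
Smallest added distance is 5090.2 m, inserting between P5 and P6.

between P5 and P6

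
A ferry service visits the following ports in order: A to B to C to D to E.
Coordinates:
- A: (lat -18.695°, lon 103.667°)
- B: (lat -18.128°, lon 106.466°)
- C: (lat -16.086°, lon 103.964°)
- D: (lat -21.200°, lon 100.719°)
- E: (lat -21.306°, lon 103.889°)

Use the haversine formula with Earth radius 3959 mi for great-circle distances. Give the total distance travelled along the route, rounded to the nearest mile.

1021 mi

Leg distances:
A→B: 187.6 mi  (cumulative 187.6 mi)
B→C: 217.3 mi  (cumulative 404.9 mi)
C→D: 412.3 mi  (cumulative 817.2 mi)
D→E: 204.3 mi  (cumulative 1021.4 mi)
Total route length ≈ 1021 mi.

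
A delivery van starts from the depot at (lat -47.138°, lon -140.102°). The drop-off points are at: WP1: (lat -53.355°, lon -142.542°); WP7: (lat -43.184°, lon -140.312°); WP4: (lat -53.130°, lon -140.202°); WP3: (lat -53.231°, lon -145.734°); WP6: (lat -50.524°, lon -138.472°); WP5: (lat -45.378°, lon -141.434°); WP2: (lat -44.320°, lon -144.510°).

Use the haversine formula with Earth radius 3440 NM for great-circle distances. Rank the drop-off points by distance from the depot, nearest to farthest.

WP5, WP6, WP7, WP2, WP4, WP1, WP3

Distance from the depot at (lat -47.138°, lon -140.102°) to each:
WP5 (lat -45.378°, lon -141.434°): 119.3 NM
WP6 (lat -50.524°, lon -138.472°): 213.2 NM
WP7 (lat -43.184°, lon -140.312°): 237.6 NM
WP2 (lat -44.320°, lon -144.510°): 250.4 NM
WP4 (lat -53.130°, lon -140.202°): 359.8 NM
WP1 (lat -53.355°, lon -142.542°): 384.8 NM
WP3 (lat -53.231°, lon -145.734°): 424.8 NM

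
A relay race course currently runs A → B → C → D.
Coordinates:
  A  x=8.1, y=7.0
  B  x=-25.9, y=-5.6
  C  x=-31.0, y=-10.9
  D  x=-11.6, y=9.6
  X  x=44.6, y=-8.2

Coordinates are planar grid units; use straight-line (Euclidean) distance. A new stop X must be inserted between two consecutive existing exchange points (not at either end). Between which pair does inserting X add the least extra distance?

Added distance for inserting X between each consecutive pair:
A–B: 73.8
B–C: 138.8
C–D: 106.4
Smallest added distance is 73.8, inserting between A and B.

between A and B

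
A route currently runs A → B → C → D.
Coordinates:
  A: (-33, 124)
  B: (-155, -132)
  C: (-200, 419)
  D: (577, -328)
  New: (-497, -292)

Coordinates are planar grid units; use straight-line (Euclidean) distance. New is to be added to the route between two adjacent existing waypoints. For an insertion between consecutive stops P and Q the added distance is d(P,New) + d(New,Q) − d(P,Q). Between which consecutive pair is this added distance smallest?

between B and C

Added distance for inserting New between each consecutive pair:
A–B: 717.2
B–C: 595.3
C–D: 767.3
Smallest added distance is 595.3, inserting between B and C.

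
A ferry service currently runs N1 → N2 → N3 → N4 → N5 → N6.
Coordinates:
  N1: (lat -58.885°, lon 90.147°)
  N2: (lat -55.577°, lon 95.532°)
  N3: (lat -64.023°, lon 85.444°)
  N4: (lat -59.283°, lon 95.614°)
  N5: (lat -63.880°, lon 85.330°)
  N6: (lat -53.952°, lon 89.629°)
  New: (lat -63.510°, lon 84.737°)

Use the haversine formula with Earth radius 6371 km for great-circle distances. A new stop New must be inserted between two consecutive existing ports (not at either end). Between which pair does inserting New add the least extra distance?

Added distance for inserting New between each consecutive pair:
N1–N2: 1168.5 km
N2–N3: 42.6 km
N3–N4: 60.2 km
N4–N5: 49.6 km
N5–N6: 18.8 km
Smallest added distance is 18.8 km, inserting between N5 and N6.

between N5 and N6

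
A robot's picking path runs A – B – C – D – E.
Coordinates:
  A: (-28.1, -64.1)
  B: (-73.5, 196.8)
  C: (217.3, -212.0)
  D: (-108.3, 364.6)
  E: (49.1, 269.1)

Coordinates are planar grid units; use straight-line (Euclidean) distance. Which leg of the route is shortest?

Leg distances:
A→B: 264.8
B→C: 501.7
C→D: 662.2
D→E: 184.1
The shortest leg is D–E at 184.1.

D–E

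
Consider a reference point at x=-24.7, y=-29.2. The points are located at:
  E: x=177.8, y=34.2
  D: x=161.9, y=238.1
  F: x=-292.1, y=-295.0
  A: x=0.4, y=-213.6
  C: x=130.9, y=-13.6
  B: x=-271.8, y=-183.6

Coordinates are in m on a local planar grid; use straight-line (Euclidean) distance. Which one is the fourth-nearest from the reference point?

Distance to each, sorted:
C: 156.4 m
A: 186.1 m
E: 212.2 m
B: 291.4 m
D: 326.0 m
F: 377.0 m
The fourth-nearest is B at 291.4 m.

B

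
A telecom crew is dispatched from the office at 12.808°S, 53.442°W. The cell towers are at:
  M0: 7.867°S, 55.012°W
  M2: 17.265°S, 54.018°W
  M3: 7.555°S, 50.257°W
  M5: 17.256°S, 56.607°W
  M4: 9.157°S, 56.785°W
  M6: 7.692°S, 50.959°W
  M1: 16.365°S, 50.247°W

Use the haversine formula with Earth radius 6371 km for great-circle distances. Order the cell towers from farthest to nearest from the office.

M3, M6, M5, M0, M4, M1, M2

Distance from the office at 12.808°S, 53.442°W to each:
M3 7.555°S, 50.257°W: 680.1 km
M6 7.692°S, 50.959°W: 630.4 km
M5 17.256°S, 56.607°W: 600.1 km
M0 7.867°S, 55.012°W: 575.6 km
M4 9.157°S, 56.785°W: 545.8 km
M1 16.365°S, 50.247°W: 524.0 km
M2 17.265°S, 54.018°W: 499.4 km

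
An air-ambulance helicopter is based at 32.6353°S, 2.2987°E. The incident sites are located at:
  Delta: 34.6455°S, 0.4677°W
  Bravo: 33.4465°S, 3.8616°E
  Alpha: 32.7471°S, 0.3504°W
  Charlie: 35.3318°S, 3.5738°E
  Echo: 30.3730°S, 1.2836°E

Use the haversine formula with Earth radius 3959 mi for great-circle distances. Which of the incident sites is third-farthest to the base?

Distance to each, sorted:
Delta: 211.2 mi
Charlie: 200.1 mi
Echo: 167.4 mi
Alpha: 154.2 mi
Bravo: 106.5 mi
The third-farthest is Echo at 167.4 mi.

Echo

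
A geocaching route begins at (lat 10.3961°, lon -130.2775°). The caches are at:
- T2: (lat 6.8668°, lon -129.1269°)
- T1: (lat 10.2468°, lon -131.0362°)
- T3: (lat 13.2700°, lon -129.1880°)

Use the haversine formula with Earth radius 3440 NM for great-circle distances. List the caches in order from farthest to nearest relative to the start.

Distance from the start at (lat 10.3961°, lon -130.2775°) to each:
T2 (lat 6.8668°, lon -129.1269°): 222.6 NM
T3 (lat 13.2700°, lon -129.1880°): 184.0 NM
T1 (lat 10.2468°, lon -131.0362°): 45.7 NM

T2, T3, T1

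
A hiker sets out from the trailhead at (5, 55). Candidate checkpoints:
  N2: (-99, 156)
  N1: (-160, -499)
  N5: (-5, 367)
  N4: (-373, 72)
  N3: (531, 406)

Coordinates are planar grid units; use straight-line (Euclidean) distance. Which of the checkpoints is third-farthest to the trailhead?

Distances from the trailhead ((5, 55)):
N3: 632.4
N1: 578.0
N4: 378.4
N5: 312.2
N2: 145.0
The third-farthest is N4 at 378.4.

N4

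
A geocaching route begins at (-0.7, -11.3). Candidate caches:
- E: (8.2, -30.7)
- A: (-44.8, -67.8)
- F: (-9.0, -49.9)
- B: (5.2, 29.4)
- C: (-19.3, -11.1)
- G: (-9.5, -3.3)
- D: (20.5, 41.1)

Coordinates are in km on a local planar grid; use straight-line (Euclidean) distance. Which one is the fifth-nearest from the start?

Distances from the start ((-0.7, -11.3)):
G: 11.9 km
C: 18.6 km
E: 21.3 km
F: 39.5 km
B: 41.1 km
D: 56.5 km
A: 71.7 km
The fifth-nearest is B at 41.1 km.

B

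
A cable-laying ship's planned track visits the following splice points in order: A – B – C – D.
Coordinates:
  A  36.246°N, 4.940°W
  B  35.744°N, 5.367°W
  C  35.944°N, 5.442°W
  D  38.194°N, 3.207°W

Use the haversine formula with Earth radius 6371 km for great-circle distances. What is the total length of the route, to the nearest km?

410 km

Leg distances:
A→B: 67.8 km  (cumulative 67.8 km)
B→C: 23.2 km  (cumulative 91.0 km)
C→D: 319.2 km  (cumulative 410.2 km)
Total route length ≈ 410 km.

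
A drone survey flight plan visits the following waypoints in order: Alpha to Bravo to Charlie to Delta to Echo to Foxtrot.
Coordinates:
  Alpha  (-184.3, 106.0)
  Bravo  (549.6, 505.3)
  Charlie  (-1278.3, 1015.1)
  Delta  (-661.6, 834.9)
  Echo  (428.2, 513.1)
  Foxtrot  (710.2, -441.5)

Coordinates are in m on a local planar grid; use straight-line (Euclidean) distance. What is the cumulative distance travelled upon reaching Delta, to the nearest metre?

Leg distances:
Alpha→Bravo: 835.5 m  (cumulative 835.5 m)
Bravo→Charlie: 1897.7 m  (cumulative 2733.2 m)
Charlie→Delta: 642.5 m  (cumulative 3375.6 m)
Cumulative distance at Delta ≈ 3376 m.

3376 m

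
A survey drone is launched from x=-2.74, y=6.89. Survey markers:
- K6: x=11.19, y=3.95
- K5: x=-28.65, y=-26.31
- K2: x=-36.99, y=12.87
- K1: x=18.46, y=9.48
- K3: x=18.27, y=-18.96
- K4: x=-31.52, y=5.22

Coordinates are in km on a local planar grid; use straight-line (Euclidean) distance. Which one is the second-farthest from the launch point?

Distance to each, sorted:
K5: 42.1 km
K2: 34.8 km
K3: 33.3 km
K4: 28.8 km
K1: 21.4 km
K6: 14.2 km
The second-farthest is K2 at 34.8 km.

K2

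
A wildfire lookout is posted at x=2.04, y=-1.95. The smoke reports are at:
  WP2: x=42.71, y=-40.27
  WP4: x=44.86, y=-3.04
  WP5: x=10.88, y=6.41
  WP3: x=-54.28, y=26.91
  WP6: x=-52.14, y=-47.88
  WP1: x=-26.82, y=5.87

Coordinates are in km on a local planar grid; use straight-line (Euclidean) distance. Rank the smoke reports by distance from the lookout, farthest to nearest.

WP6, WP3, WP2, WP4, WP1, WP5

Computing each straight-line distance from x=2.04, y=-1.95:
WP6 x=-52.14, y=-47.88: 71.0 km
WP3 x=-54.28, y=26.91: 63.3 km
WP2 x=42.71, y=-40.27: 55.9 km
WP4 x=44.86, y=-3.04: 42.8 km
WP1 x=-26.82, y=5.87: 29.9 km
WP5 x=10.88, y=6.41: 12.2 km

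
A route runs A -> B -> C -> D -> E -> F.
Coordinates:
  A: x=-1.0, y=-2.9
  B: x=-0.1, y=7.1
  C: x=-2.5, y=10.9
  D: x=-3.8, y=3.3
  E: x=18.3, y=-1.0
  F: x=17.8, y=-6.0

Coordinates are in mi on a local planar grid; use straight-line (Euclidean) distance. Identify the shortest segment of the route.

B–C

Leg distances:
A→B: 10.0 mi
B→C: 4.5 mi
C→D: 7.7 mi
D→E: 22.5 mi
E→F: 5.0 mi
The shortest leg is B–C at 4.5 mi.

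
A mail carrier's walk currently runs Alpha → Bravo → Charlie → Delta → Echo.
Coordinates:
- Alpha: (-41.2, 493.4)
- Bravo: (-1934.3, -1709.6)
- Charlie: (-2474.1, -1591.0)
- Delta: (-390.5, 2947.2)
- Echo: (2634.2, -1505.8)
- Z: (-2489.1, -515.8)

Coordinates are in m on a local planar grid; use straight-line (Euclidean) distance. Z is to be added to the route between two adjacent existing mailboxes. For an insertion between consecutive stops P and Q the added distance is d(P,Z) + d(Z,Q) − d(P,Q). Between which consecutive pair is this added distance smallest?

between Charlie and Delta

Added distance for inserting Z between each consecutive pair:
Alpha–Bravo: 1059.5 m
Bravo–Charlie: 1839.0 m
Charlie–Delta: 130.9 m
Delta–Echo: 3884.2 m
Smallest added distance is 130.9 m, inserting between Charlie and Delta.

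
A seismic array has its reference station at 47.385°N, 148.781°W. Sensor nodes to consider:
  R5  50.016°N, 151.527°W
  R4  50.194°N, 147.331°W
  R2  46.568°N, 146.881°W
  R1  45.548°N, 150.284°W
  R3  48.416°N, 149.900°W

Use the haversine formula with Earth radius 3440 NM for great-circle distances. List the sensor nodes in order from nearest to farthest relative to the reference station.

Distance from the reference station at 47.385°N, 148.781°W to each:
R3 48.416°N, 149.900°W: 76.6 NM
R2 46.568°N, 146.881°W: 92.0 NM
R1 45.548°N, 150.284°W: 126.6 NM
R4 50.194°N, 147.331°W: 178.1 NM
R5 50.016°N, 151.527°W: 191.8 NM

R3, R2, R1, R4, R5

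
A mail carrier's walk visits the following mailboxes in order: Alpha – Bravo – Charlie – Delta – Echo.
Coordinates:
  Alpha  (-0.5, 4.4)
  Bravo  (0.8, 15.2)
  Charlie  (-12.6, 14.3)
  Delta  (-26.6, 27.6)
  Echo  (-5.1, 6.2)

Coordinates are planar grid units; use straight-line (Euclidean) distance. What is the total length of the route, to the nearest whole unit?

Leg distances:
Alpha→Bravo: 10.9  (cumulative 10.9)
Bravo→Charlie: 13.4  (cumulative 24.3)
Charlie→Delta: 19.3  (cumulative 43.6)
Delta→Echo: 30.3  (cumulative 74.0)
Total route length ≈ 74.

74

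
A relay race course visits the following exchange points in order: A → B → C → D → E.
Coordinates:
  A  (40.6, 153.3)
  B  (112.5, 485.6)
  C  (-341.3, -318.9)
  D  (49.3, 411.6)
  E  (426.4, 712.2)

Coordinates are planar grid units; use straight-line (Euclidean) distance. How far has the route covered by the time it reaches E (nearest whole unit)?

Leg distances:
A→B: 340.0  (cumulative 340.0)
B→C: 923.7  (cumulative 1263.7)
C→D: 828.4  (cumulative 2092.0)
D→E: 482.2  (cumulative 2574.3)
Cumulative distance at E ≈ 2574.

2574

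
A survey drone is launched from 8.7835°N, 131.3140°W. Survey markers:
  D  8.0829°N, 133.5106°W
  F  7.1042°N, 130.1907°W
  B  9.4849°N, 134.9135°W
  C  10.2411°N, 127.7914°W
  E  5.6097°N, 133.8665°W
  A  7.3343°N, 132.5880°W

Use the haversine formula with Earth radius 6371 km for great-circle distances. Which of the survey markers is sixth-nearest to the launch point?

E

Distances from the launch point (8.7835°N, 131.3140°W):
A: 213.6 km
F: 224.0 km
D: 253.9 km
B: 402.8 km
C: 418.9 km
E: 451.5 km
The sixth-nearest is E at 451.5 km.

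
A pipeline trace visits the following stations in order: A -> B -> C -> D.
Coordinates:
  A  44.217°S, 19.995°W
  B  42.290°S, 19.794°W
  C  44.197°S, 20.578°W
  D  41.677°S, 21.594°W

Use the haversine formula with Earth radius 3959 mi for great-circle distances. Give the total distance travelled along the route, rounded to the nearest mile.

453 mi

Leg distances:
A→B: 133.5 mi  (cumulative 133.5 mi)
B→C: 137.5 mi  (cumulative 271.1 mi)
C→D: 181.5 mi  (cumulative 452.6 mi)
Total route length ≈ 453 mi.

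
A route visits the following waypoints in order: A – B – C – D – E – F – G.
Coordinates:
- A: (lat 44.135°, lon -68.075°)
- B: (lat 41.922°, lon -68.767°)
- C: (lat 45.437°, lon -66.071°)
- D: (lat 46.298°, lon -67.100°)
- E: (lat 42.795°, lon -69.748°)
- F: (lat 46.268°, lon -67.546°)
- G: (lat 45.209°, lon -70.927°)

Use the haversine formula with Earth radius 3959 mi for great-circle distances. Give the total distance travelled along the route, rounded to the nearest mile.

1229 mi

Leg distances:
A→B: 156.9 mi  (cumulative 156.9 mi)
B→C: 277.7 mi  (cumulative 434.6 mi)
C→D: 77.4 mi  (cumulative 512.0 mi)
D→E: 274.9 mi  (cumulative 786.9 mi)
E→F: 263.3 mi  (cumulative 1050.2 mi)
F→G: 178.7 mi  (cumulative 1228.9 mi)
Total route length ≈ 1229 mi.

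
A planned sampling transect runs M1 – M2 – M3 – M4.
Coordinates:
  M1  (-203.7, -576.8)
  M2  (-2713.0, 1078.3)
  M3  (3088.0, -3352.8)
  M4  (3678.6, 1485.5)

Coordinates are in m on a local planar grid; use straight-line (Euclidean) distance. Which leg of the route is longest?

M2–M3

Leg distances:
M1→M2: 3006.0 m
M2→M3: 7299.7 m
M3→M4: 4874.2 m
The longest leg is M2–M3 at 7299.7 m.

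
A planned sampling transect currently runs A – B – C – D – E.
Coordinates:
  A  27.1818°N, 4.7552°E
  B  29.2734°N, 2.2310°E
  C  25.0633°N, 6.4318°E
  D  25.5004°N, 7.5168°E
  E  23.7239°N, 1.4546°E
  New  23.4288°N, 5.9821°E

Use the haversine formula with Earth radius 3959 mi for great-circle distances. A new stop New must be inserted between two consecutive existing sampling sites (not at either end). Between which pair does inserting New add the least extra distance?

Added distance for inserting New between each consecutive pair:
A–B: 525.2 mi
B–C: 193.3 mi
C–D: 214.9 mi
D–E: 60.0 mi
Smallest added distance is 60.0 mi, inserting between D and E.

between D and E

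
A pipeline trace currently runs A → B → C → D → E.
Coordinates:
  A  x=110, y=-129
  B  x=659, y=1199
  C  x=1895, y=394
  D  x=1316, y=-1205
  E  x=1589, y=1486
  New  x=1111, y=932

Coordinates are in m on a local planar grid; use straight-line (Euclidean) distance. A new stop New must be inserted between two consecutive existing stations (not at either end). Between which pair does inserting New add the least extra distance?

Added distance for inserting New between each consecutive pair:
A–B: 546.6 m
B–C: 0.8 m
C–D: 1397.1 m
D–E: 173.7 m
Smallest added distance is 0.8 m, inserting between B and C.

between B and C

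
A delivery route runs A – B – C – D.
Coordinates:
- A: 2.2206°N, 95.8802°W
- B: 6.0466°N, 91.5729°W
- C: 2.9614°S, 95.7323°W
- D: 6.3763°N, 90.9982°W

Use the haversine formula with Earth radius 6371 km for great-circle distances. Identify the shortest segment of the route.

A–B

Leg distances:
A→B: 639.6 km
B→C: 1103.0 km
C→D: 1163.8 km
The shortest leg is A–B at 639.6 km.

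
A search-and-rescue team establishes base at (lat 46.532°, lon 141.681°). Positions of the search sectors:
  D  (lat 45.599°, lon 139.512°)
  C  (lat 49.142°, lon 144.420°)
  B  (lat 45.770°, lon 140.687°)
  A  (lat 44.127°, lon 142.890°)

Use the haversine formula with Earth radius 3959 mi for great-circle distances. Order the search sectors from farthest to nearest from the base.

Distance from the base at (lat 46.532°, lon 141.681°) to each:
C (lat 49.142°, lon 144.420°): 220.6 mi
A (lat 44.127°, lon 142.890°): 176.2 mi
D (lat 45.599°, lon 139.512°): 122.3 mi
B (lat 45.770°, lon 140.687°): 71.0 mi

C, A, D, B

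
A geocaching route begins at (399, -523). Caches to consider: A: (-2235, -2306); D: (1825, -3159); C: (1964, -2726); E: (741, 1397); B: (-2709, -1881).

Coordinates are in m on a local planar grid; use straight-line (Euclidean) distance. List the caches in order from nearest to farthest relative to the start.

E, C, D, A, B

Distances from the start:
E (741, 1397): 1950.2 m
C (1964, -2726): 2702.3 m
D (1825, -3159): 2997.0 m
A (-2235, -2306): 3180.7 m
B (-2709, -1881): 3391.7 m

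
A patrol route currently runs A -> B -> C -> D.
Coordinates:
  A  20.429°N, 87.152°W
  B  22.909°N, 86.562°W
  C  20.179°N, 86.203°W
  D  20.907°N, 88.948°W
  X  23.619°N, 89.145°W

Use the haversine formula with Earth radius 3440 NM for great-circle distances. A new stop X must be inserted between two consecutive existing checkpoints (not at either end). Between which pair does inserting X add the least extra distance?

Added distance for inserting X between each consecutive pair:
A–B: 217.5 NM
B–C: 247.2 NM
C–D: 266.4 NM
Smallest added distance is 217.5 NM, inserting between A and B.

between A and B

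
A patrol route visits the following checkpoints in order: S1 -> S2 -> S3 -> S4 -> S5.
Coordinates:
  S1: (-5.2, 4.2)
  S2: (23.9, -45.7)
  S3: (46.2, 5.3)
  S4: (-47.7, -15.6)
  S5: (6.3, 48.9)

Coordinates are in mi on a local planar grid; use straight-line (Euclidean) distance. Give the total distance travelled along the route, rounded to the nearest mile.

294 mi

Leg distances:
S1→S2: 57.8 mi  (cumulative 57.8 mi)
S2→S3: 55.7 mi  (cumulative 113.4 mi)
S3→S4: 96.2 mi  (cumulative 209.6 mi)
S4→S5: 84.1 mi  (cumulative 293.7 mi)
Total route length ≈ 294 mi.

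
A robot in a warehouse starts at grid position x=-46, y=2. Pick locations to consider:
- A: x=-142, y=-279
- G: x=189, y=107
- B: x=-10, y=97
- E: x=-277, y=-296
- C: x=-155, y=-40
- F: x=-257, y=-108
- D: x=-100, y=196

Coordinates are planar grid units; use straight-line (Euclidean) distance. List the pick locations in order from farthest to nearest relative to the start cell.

Computing each straight-line distance from x=-46, y=2:
E x=-277, y=-296: 377.0
A x=-142, y=-279: 296.9
G x=189, y=107: 257.4
F x=-257, y=-108: 238.0
D x=-100, y=196: 201.4
C x=-155, y=-40: 116.8
B x=-10, y=97: 101.6

E, A, G, F, D, C, B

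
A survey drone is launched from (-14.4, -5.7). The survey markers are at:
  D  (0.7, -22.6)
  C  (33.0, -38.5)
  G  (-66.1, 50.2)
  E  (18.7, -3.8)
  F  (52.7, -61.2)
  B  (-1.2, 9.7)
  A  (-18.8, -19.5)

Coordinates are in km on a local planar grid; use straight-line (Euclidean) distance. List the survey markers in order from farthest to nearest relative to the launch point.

Distance from the launch point at (-14.4, -5.7) to each:
F (52.7, -61.2): 87.1 km
G (-66.1, 50.2): 76.1 km
C (33.0, -38.5): 57.6 km
E (18.7, -3.8): 33.2 km
D (0.7, -22.6): 22.7 km
B (-1.2, 9.7): 20.3 km
A (-18.8, -19.5): 14.5 km

F, G, C, E, D, B, A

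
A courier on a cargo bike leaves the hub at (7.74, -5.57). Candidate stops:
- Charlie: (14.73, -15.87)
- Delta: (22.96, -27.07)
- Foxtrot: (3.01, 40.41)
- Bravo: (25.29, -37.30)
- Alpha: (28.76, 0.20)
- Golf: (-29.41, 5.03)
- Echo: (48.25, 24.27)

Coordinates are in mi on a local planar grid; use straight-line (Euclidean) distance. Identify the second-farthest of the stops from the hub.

Foxtrot

Distances from the hub ((7.74, -5.57)):
Echo: 50.3 mi
Foxtrot: 46.2 mi
Golf: 38.6 mi
Bravo: 36.3 mi
Delta: 26.3 mi
Alpha: 21.8 mi
Charlie: 12.4 mi
The second-farthest is Foxtrot at 46.2 mi.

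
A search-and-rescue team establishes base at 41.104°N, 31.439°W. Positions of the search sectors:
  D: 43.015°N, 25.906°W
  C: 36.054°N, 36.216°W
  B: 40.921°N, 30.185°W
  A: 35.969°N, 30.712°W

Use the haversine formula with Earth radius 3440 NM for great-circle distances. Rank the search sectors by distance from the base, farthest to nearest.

Distances from the base:
C 36.054°N, 36.216°W: 377.0 NM
A 35.969°N, 30.712°W: 310.2 NM
D 43.015°N, 25.906°W: 271.9 NM
B 40.921°N, 30.185°W: 57.9 NM

C, A, D, B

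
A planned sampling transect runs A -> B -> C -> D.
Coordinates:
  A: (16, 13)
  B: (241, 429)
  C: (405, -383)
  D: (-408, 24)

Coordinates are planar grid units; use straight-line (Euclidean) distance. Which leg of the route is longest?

C–D

Leg distances:
A→B: 472.9
B→C: 828.4
C→D: 909.2
The longest leg is C–D at 909.2.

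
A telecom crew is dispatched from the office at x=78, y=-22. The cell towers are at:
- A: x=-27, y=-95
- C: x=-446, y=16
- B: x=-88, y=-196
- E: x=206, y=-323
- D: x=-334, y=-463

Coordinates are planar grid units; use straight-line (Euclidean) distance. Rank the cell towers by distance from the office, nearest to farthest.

Distance from the office at x=78, y=-22 to each:
A x=-27, y=-95: 127.9
B x=-88, y=-196: 240.5
E x=206, y=-323: 327.1
C x=-446, y=16: 525.4
D x=-334, y=-463: 603.5

A, B, E, C, D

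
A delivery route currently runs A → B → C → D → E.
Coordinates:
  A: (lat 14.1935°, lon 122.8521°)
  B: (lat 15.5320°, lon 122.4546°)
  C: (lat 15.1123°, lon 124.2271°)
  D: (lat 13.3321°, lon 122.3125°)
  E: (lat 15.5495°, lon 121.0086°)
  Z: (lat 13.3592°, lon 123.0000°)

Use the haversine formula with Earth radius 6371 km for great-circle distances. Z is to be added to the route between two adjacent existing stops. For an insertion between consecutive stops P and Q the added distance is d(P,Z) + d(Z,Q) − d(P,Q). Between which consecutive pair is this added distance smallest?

Added distance for inserting Z between each consecutive pair:
A–B: 187.9 km
B–C: 288.5 km
C–D: 24.1 km
D–E: 115.2 km
Smallest added distance is 24.1 km, inserting between C and D.

between C and D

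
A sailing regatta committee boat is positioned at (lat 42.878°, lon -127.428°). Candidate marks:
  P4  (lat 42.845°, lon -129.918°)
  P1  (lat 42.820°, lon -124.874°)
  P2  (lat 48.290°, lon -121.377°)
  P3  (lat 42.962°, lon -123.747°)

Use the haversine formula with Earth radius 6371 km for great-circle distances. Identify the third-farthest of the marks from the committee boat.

P1

Distance to each, sorted:
P2: 763.6 km
P3: 299.9 km
P1: 208.3 km
P4: 203.0 km
The third-farthest is P1 at 208.3 km.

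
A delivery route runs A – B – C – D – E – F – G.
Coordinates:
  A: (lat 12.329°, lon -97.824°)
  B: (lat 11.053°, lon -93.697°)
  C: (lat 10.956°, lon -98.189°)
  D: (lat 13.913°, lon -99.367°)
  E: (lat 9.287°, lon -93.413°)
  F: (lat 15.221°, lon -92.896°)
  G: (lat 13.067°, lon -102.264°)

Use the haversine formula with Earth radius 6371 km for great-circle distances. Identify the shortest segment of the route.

Leg distances:
A→B: 471.2 km
B→C: 490.4 km
C→D: 352.8 km
D→E: 827.6 km
E→F: 662.2 km
F→G: 1038.0 km
The shortest leg is C–D at 352.8 km.

C–D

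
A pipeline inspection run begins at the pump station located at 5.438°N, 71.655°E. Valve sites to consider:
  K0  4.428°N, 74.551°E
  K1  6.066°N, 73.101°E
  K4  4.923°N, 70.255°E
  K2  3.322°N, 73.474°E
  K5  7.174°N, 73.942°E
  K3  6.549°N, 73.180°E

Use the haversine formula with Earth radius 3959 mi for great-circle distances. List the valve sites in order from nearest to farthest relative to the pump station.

K4, K1, K3, K2, K5, K0

Distances from the pump station:
K4 4.923°N, 70.255°E: 102.7 mi
K1 6.066°N, 73.101°E: 108.5 mi
K3 6.549°N, 73.180°E: 129.9 mi
K2 3.322°N, 73.474°E: 192.6 mi
K5 7.174°N, 73.942°E: 197.6 mi
K0 4.428°N, 74.551°E: 211.2 mi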